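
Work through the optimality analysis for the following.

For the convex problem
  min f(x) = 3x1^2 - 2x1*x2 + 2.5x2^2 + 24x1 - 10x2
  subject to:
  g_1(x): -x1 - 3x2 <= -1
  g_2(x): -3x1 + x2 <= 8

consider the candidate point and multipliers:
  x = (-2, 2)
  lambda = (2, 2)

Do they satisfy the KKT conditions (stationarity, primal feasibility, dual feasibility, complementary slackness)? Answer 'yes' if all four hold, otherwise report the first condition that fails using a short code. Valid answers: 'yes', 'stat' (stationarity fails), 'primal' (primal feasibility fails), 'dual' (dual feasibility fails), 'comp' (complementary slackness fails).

Gradient of f: grad f(x) = Q x + c = (8, 4)
Constraint values g_i(x) = a_i^T x - b_i:
  g_1((-2, 2)) = -3
  g_2((-2, 2)) = 0
Stationarity residual: grad f(x) + sum_i lambda_i a_i = (0, 0)
  -> stationarity OK
Primal feasibility (all g_i <= 0): OK
Dual feasibility (all lambda_i >= 0): OK
Complementary slackness (lambda_i * g_i(x) = 0 for all i): FAILS

Verdict: the first failing condition is complementary_slackness -> comp.

comp


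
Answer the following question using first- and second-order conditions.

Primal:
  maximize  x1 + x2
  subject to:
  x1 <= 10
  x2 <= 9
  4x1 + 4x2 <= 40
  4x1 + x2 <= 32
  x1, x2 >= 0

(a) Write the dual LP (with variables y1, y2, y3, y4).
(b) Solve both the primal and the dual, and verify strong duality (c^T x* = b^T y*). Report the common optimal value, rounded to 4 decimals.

The standard primal-dual pair for 'max c^T x s.t. A x <= b, x >= 0' is:
  Dual:  min b^T y  s.t.  A^T y >= c,  y >= 0.

So the dual LP is:
  minimize  10y1 + 9y2 + 40y3 + 32y4
  subject to:
    y1 + 4y3 + 4y4 >= 1
    y2 + 4y3 + y4 >= 1
    y1, y2, y3, y4 >= 0

Solving the primal: x* = (7.3333, 2.6667).
  primal value c^T x* = 10.
Solving the dual: y* = (0, 0, 0.25, 0).
  dual value b^T y* = 10.
Strong duality: c^T x* = b^T y*. Confirmed.

10


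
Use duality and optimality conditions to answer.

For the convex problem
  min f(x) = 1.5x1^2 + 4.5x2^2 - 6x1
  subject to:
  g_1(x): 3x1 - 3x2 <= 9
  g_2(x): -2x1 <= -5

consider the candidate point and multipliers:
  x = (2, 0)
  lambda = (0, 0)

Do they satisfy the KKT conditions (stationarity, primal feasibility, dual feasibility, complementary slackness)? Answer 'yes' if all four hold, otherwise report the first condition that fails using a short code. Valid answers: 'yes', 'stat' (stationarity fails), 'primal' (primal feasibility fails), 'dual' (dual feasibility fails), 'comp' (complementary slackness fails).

Gradient of f: grad f(x) = Q x + c = (0, 0)
Constraint values g_i(x) = a_i^T x - b_i:
  g_1((2, 0)) = -3
  g_2((2, 0)) = 1
Stationarity residual: grad f(x) + sum_i lambda_i a_i = (0, 0)
  -> stationarity OK
Primal feasibility (all g_i <= 0): FAILS
Dual feasibility (all lambda_i >= 0): OK
Complementary slackness (lambda_i * g_i(x) = 0 for all i): OK

Verdict: the first failing condition is primal_feasibility -> primal.

primal


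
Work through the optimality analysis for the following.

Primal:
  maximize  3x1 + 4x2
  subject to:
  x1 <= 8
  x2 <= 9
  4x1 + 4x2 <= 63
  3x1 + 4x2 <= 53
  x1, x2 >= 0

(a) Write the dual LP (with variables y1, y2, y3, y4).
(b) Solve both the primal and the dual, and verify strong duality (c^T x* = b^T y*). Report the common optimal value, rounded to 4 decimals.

The standard primal-dual pair for 'max c^T x s.t. A x <= b, x >= 0' is:
  Dual:  min b^T y  s.t.  A^T y >= c,  y >= 0.

So the dual LP is:
  minimize  8y1 + 9y2 + 63y3 + 53y4
  subject to:
    y1 + 4y3 + 3y4 >= 3
    y2 + 4y3 + 4y4 >= 4
    y1, y2, y3, y4 >= 0

Solving the primal: x* = (8, 7.25).
  primal value c^T x* = 53.
Solving the dual: y* = (0, 0, 0, 1).
  dual value b^T y* = 53.
Strong duality: c^T x* = b^T y*. Confirmed.

53


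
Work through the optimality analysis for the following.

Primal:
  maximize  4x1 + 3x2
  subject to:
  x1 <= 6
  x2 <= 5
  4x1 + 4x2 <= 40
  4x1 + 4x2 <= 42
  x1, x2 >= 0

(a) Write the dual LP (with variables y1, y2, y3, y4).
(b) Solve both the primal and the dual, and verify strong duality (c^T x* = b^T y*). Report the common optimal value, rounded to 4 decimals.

The standard primal-dual pair for 'max c^T x s.t. A x <= b, x >= 0' is:
  Dual:  min b^T y  s.t.  A^T y >= c,  y >= 0.

So the dual LP is:
  minimize  6y1 + 5y2 + 40y3 + 42y4
  subject to:
    y1 + 4y3 + 4y4 >= 4
    y2 + 4y3 + 4y4 >= 3
    y1, y2, y3, y4 >= 0

Solving the primal: x* = (6, 4).
  primal value c^T x* = 36.
Solving the dual: y* = (1, 0, 0.75, 0).
  dual value b^T y* = 36.
Strong duality: c^T x* = b^T y*. Confirmed.

36


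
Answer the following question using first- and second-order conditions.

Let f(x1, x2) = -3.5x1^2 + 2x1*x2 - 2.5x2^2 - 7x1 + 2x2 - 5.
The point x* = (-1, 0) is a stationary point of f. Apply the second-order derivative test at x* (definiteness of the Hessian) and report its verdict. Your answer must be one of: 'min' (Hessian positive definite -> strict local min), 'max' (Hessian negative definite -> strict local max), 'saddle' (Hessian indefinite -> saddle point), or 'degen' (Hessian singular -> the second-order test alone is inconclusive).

Compute the Hessian H = grad^2 f:
  H = [[-7, 2], [2, -5]]
Verify stationarity: grad f(x*) = H x* + g = (0, 0).
Eigenvalues of H: -8.2361, -3.7639.
Both eigenvalues < 0, so H is negative definite -> x* is a strict local max.

max


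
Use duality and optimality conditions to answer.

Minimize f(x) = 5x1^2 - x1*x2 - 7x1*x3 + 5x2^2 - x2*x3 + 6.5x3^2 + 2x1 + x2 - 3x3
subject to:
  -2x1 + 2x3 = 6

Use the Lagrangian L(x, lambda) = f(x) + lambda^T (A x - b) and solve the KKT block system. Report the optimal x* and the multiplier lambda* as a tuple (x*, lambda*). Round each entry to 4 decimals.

Form the Lagrangian:
  L(x, lambda) = (1/2) x^T Q x + c^T x + lambda^T (A x - b)
Stationarity (grad_x L = 0): Q x + c + A^T lambda = 0.
Primal feasibility: A x = b.

This gives the KKT block system:
  [ Q   A^T ] [ x     ]   [-c ]
  [ A    0  ] [ lambda ] = [ b ]

Solving the linear system:
  x*      = (-1.9302, -0.186, 1.0698)
  lambda* = (-12.3023)
  f(x*)   = 33.2791

x* = (-1.9302, -0.186, 1.0698), lambda* = (-12.3023)


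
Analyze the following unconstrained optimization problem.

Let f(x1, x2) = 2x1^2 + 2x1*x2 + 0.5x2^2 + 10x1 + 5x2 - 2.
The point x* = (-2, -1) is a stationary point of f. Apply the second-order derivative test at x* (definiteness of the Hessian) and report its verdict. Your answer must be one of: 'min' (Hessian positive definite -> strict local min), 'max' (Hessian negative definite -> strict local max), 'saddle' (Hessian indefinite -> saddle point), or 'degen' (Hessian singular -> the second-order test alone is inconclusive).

Compute the Hessian H = grad^2 f:
  H = [[4, 2], [2, 1]]
Verify stationarity: grad f(x*) = H x* + g = (0, 0).
Eigenvalues of H: 0, 5.
H has a zero eigenvalue (singular; positive semidefinite but not definite), so H is neither positive definite, negative definite, nor indefinite. The second-order test alone is inconclusive -> degen.
(Indeed, f is constant along the null direction of H through x*, so x* is not a strict local extremum.)

degen


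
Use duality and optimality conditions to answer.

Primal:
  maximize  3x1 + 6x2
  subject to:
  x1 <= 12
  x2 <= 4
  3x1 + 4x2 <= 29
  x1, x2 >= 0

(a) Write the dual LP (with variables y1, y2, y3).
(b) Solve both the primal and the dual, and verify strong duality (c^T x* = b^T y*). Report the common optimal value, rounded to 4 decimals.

The standard primal-dual pair for 'max c^T x s.t. A x <= b, x >= 0' is:
  Dual:  min b^T y  s.t.  A^T y >= c,  y >= 0.

So the dual LP is:
  minimize  12y1 + 4y2 + 29y3
  subject to:
    y1 + 3y3 >= 3
    y2 + 4y3 >= 6
    y1, y2, y3 >= 0

Solving the primal: x* = (4.3333, 4).
  primal value c^T x* = 37.
Solving the dual: y* = (0, 2, 1).
  dual value b^T y* = 37.
Strong duality: c^T x* = b^T y*. Confirmed.

37


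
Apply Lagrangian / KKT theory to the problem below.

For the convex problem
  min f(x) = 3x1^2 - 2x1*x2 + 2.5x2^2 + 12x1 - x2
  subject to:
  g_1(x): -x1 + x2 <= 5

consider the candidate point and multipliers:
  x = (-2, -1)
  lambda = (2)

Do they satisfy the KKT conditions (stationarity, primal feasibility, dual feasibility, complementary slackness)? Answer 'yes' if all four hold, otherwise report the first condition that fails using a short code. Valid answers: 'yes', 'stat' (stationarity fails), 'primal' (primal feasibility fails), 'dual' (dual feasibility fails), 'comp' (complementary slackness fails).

Gradient of f: grad f(x) = Q x + c = (2, -2)
Constraint values g_i(x) = a_i^T x - b_i:
  g_1((-2, -1)) = -4
Stationarity residual: grad f(x) + sum_i lambda_i a_i = (0, 0)
  -> stationarity OK
Primal feasibility (all g_i <= 0): OK
Dual feasibility (all lambda_i >= 0): OK
Complementary slackness (lambda_i * g_i(x) = 0 for all i): FAILS

Verdict: the first failing condition is complementary_slackness -> comp.

comp


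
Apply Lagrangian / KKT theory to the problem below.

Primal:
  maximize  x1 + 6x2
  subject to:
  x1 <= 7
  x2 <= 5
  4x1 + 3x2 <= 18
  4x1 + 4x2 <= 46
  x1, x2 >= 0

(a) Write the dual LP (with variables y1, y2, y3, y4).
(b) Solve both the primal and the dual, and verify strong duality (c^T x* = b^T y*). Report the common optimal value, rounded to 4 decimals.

The standard primal-dual pair for 'max c^T x s.t. A x <= b, x >= 0' is:
  Dual:  min b^T y  s.t.  A^T y >= c,  y >= 0.

So the dual LP is:
  minimize  7y1 + 5y2 + 18y3 + 46y4
  subject to:
    y1 + 4y3 + 4y4 >= 1
    y2 + 3y3 + 4y4 >= 6
    y1, y2, y3, y4 >= 0

Solving the primal: x* = (0.75, 5).
  primal value c^T x* = 30.75.
Solving the dual: y* = (0, 5.25, 0.25, 0).
  dual value b^T y* = 30.75.
Strong duality: c^T x* = b^T y*. Confirmed.

30.75


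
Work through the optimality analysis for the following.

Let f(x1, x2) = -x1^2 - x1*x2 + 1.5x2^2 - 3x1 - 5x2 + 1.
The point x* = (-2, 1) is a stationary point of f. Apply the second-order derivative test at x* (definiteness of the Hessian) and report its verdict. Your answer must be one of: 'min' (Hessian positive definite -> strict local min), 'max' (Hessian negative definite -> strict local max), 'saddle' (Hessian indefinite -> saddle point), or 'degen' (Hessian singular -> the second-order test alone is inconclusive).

Compute the Hessian H = grad^2 f:
  H = [[-2, -1], [-1, 3]]
Verify stationarity: grad f(x*) = H x* + g = (0, 0).
Eigenvalues of H: -2.1926, 3.1926.
Eigenvalues have mixed signs, so H is indefinite -> x* is a saddle point.

saddle


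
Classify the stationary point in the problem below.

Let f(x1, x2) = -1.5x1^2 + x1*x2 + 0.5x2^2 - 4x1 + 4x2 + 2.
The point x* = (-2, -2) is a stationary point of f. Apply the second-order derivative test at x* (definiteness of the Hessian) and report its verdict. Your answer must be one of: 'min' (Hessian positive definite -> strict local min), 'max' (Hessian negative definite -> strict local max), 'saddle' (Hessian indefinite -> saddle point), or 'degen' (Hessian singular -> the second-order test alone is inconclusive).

Compute the Hessian H = grad^2 f:
  H = [[-3, 1], [1, 1]]
Verify stationarity: grad f(x*) = H x* + g = (0, 0).
Eigenvalues of H: -3.2361, 1.2361.
Eigenvalues have mixed signs, so H is indefinite -> x* is a saddle point.

saddle


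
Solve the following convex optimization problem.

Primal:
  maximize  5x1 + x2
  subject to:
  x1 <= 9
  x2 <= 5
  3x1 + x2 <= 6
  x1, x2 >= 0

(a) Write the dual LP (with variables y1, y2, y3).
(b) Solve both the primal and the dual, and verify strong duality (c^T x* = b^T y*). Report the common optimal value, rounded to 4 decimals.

The standard primal-dual pair for 'max c^T x s.t. A x <= b, x >= 0' is:
  Dual:  min b^T y  s.t.  A^T y >= c,  y >= 0.

So the dual LP is:
  minimize  9y1 + 5y2 + 6y3
  subject to:
    y1 + 3y3 >= 5
    y2 + y3 >= 1
    y1, y2, y3 >= 0

Solving the primal: x* = (2, 0).
  primal value c^T x* = 10.
Solving the dual: y* = (0, 0, 1.6667).
  dual value b^T y* = 10.
Strong duality: c^T x* = b^T y*. Confirmed.

10


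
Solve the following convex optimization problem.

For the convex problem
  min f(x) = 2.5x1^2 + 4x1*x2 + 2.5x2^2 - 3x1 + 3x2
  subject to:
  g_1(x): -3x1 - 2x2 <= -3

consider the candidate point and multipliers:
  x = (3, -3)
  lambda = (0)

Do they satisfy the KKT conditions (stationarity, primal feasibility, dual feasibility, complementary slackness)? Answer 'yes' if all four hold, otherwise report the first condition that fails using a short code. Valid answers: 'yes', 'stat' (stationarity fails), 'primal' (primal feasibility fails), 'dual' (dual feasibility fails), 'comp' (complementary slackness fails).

Gradient of f: grad f(x) = Q x + c = (0, 0)
Constraint values g_i(x) = a_i^T x - b_i:
  g_1((3, -3)) = 0
Stationarity residual: grad f(x) + sum_i lambda_i a_i = (0, 0)
  -> stationarity OK
Primal feasibility (all g_i <= 0): OK
Dual feasibility (all lambda_i >= 0): OK
Complementary slackness (lambda_i * g_i(x) = 0 for all i): OK

Verdict: yes, KKT holds.

yes


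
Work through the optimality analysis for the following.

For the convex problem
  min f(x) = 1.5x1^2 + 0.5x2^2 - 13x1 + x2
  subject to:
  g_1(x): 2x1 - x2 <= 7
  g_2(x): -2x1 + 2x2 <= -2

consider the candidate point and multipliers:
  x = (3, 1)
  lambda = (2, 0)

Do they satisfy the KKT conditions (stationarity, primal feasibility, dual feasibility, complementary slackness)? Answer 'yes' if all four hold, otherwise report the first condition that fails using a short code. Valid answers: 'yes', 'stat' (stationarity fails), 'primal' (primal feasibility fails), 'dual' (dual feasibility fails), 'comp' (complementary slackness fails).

Gradient of f: grad f(x) = Q x + c = (-4, 2)
Constraint values g_i(x) = a_i^T x - b_i:
  g_1((3, 1)) = -2
  g_2((3, 1)) = -2
Stationarity residual: grad f(x) + sum_i lambda_i a_i = (0, 0)
  -> stationarity OK
Primal feasibility (all g_i <= 0): OK
Dual feasibility (all lambda_i >= 0): OK
Complementary slackness (lambda_i * g_i(x) = 0 for all i): FAILS

Verdict: the first failing condition is complementary_slackness -> comp.

comp


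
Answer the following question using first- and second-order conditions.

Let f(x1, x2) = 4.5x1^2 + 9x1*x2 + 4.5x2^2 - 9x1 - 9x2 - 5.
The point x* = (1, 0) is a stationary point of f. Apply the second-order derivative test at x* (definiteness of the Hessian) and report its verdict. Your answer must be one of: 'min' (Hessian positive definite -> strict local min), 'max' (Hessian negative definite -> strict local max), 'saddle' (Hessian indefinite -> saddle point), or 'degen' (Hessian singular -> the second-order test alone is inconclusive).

Compute the Hessian H = grad^2 f:
  H = [[9, 9], [9, 9]]
Verify stationarity: grad f(x*) = H x* + g = (0, 0).
Eigenvalues of H: 0, 18.
H has a zero eigenvalue (singular; positive semidefinite but not definite), so H is neither positive definite, negative definite, nor indefinite. The second-order test alone is inconclusive -> degen.
(Indeed, f is constant along the null direction of H through x*, so x* is not a strict local extremum.)

degen


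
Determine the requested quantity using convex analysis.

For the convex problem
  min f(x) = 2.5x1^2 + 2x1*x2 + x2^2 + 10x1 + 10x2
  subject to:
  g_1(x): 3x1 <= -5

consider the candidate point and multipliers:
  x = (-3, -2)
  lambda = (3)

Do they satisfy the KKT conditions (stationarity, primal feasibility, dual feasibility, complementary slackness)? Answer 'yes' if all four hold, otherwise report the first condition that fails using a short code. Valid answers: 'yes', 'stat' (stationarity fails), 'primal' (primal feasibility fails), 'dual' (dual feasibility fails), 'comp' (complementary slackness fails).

Gradient of f: grad f(x) = Q x + c = (-9, 0)
Constraint values g_i(x) = a_i^T x - b_i:
  g_1((-3, -2)) = -4
Stationarity residual: grad f(x) + sum_i lambda_i a_i = (0, 0)
  -> stationarity OK
Primal feasibility (all g_i <= 0): OK
Dual feasibility (all lambda_i >= 0): OK
Complementary slackness (lambda_i * g_i(x) = 0 for all i): FAILS

Verdict: the first failing condition is complementary_slackness -> comp.

comp


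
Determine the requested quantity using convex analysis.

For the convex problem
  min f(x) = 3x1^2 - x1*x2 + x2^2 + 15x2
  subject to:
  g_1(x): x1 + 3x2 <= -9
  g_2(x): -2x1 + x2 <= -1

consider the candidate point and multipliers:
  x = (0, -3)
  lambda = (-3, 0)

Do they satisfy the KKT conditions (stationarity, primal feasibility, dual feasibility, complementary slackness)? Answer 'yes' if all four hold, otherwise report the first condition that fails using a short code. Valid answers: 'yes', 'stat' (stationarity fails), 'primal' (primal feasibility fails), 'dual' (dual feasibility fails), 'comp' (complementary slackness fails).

Gradient of f: grad f(x) = Q x + c = (3, 9)
Constraint values g_i(x) = a_i^T x - b_i:
  g_1((0, -3)) = 0
  g_2((0, -3)) = -2
Stationarity residual: grad f(x) + sum_i lambda_i a_i = (0, 0)
  -> stationarity OK
Primal feasibility (all g_i <= 0): OK
Dual feasibility (all lambda_i >= 0): FAILS
Complementary slackness (lambda_i * g_i(x) = 0 for all i): OK

Verdict: the first failing condition is dual_feasibility -> dual.

dual


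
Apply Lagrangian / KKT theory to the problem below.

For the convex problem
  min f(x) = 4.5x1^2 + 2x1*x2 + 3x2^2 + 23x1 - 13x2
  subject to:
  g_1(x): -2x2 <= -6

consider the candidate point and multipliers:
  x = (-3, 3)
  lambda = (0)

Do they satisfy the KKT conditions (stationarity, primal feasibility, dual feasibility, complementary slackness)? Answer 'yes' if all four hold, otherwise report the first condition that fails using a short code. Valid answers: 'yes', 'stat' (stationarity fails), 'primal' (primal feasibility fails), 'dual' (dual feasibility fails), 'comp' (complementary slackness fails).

Gradient of f: grad f(x) = Q x + c = (2, -1)
Constraint values g_i(x) = a_i^T x - b_i:
  g_1((-3, 3)) = 0
Stationarity residual: grad f(x) + sum_i lambda_i a_i = (2, -1)
  -> stationarity FAILS
Primal feasibility (all g_i <= 0): OK
Dual feasibility (all lambda_i >= 0): OK
Complementary slackness (lambda_i * g_i(x) = 0 for all i): OK

Verdict: the first failing condition is stationarity -> stat.

stat


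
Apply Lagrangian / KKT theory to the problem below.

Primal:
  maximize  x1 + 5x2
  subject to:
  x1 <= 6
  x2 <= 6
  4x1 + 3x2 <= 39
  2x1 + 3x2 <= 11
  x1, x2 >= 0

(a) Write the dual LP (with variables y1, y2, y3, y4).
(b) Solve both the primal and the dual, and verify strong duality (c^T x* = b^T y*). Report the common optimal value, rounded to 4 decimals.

The standard primal-dual pair for 'max c^T x s.t. A x <= b, x >= 0' is:
  Dual:  min b^T y  s.t.  A^T y >= c,  y >= 0.

So the dual LP is:
  minimize  6y1 + 6y2 + 39y3 + 11y4
  subject to:
    y1 + 4y3 + 2y4 >= 1
    y2 + 3y3 + 3y4 >= 5
    y1, y2, y3, y4 >= 0

Solving the primal: x* = (0, 3.6667).
  primal value c^T x* = 18.3333.
Solving the dual: y* = (0, 0, 0, 1.6667).
  dual value b^T y* = 18.3333.
Strong duality: c^T x* = b^T y*. Confirmed.

18.3333


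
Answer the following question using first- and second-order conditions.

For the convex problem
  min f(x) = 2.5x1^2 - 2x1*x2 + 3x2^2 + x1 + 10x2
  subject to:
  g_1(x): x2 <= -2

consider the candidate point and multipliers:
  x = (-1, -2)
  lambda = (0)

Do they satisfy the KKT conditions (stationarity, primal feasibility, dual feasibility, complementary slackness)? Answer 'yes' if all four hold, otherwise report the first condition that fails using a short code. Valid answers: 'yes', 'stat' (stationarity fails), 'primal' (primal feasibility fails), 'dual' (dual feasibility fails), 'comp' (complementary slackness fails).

Gradient of f: grad f(x) = Q x + c = (0, 0)
Constraint values g_i(x) = a_i^T x - b_i:
  g_1((-1, -2)) = 0
Stationarity residual: grad f(x) + sum_i lambda_i a_i = (0, 0)
  -> stationarity OK
Primal feasibility (all g_i <= 0): OK
Dual feasibility (all lambda_i >= 0): OK
Complementary slackness (lambda_i * g_i(x) = 0 for all i): OK

Verdict: yes, KKT holds.

yes


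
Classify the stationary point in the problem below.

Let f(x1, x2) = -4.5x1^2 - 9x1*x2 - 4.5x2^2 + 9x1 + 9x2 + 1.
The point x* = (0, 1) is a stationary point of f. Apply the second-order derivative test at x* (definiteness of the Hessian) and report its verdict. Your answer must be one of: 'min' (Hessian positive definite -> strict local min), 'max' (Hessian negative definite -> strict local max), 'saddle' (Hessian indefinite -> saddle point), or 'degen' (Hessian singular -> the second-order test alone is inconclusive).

Compute the Hessian H = grad^2 f:
  H = [[-9, -9], [-9, -9]]
Verify stationarity: grad f(x*) = H x* + g = (0, 0).
Eigenvalues of H: -18, 0.
H has a zero eigenvalue (singular; negative semidefinite but not definite), so H is neither positive definite, negative definite, nor indefinite. The second-order test alone is inconclusive -> degen.
(Indeed, f is constant along the null direction of H through x*, so x* is not a strict local extremum.)

degen


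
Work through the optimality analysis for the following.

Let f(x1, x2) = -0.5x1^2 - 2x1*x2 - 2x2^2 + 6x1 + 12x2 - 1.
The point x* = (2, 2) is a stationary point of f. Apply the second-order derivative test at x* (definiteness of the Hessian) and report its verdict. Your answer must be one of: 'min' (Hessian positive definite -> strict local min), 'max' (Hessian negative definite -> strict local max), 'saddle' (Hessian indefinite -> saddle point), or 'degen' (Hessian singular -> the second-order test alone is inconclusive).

Compute the Hessian H = grad^2 f:
  H = [[-1, -2], [-2, -4]]
Verify stationarity: grad f(x*) = H x* + g = (0, 0).
Eigenvalues of H: -5, 0.
H has a zero eigenvalue (singular; negative semidefinite but not definite), so H is neither positive definite, negative definite, nor indefinite. The second-order test alone is inconclusive -> degen.
(Indeed, f is constant along the null direction of H through x*, so x* is not a strict local extremum.)

degen


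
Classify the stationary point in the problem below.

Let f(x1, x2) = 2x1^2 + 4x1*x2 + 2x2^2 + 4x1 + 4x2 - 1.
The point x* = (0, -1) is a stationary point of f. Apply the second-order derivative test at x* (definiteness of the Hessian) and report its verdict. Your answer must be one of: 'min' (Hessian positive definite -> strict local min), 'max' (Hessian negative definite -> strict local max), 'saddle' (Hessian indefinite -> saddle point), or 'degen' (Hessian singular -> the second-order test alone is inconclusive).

Compute the Hessian H = grad^2 f:
  H = [[4, 4], [4, 4]]
Verify stationarity: grad f(x*) = H x* + g = (0, 0).
Eigenvalues of H: 0, 8.
H has a zero eigenvalue (singular; positive semidefinite but not definite), so H is neither positive definite, negative definite, nor indefinite. The second-order test alone is inconclusive -> degen.
(Indeed, f is constant along the null direction of H through x*, so x* is not a strict local extremum.)

degen


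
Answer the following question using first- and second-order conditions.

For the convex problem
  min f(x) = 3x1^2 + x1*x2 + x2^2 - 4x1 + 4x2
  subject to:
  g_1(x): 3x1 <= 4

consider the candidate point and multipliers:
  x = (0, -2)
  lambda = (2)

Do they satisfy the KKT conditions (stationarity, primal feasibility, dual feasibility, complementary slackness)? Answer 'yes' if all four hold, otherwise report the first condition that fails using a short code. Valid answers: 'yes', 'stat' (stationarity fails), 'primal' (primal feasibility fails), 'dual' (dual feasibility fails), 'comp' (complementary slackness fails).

Gradient of f: grad f(x) = Q x + c = (-6, 0)
Constraint values g_i(x) = a_i^T x - b_i:
  g_1((0, -2)) = -4
Stationarity residual: grad f(x) + sum_i lambda_i a_i = (0, 0)
  -> stationarity OK
Primal feasibility (all g_i <= 0): OK
Dual feasibility (all lambda_i >= 0): OK
Complementary slackness (lambda_i * g_i(x) = 0 for all i): FAILS

Verdict: the first failing condition is complementary_slackness -> comp.

comp


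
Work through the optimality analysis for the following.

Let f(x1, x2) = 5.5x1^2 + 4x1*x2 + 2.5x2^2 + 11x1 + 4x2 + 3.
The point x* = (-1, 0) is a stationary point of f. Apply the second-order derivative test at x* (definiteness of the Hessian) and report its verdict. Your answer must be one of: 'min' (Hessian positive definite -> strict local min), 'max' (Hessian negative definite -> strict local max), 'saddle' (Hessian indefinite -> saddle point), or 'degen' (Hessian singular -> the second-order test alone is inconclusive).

Compute the Hessian H = grad^2 f:
  H = [[11, 4], [4, 5]]
Verify stationarity: grad f(x*) = H x* + g = (0, 0).
Eigenvalues of H: 3, 13.
Both eigenvalues > 0, so H is positive definite -> x* is a strict local min.

min


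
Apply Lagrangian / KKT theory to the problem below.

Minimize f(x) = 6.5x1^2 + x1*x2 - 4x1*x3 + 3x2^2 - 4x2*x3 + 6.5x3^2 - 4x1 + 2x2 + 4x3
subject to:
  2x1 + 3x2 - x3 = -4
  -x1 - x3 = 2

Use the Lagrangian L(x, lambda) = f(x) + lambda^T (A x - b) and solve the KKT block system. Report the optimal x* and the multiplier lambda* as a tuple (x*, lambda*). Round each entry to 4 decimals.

Form the Lagrangian:
  L(x, lambda) = (1/2) x^T Q x + c^T x + lambda^T (A x - b)
Stationarity (grad_x L = 0): Q x + c + A^T lambda = 0.
Primal feasibility: A x = b.

This gives the KKT block system:
  [ Q   A^T ] [ x     ]   [-c ]
  [ A    0  ] [ lambda ] = [ b ]

Solving the linear system:
  x*      = (-0.6, -1.4, -1.4)
  lambda* = (0.4667, -6.6667)
  f(x*)   = 4.6

x* = (-0.6, -1.4, -1.4), lambda* = (0.4667, -6.6667)


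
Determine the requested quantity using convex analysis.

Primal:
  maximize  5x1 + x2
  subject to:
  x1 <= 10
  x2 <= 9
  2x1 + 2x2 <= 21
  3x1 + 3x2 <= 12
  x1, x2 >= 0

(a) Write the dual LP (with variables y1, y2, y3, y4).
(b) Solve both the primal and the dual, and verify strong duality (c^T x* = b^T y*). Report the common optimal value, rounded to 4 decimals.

The standard primal-dual pair for 'max c^T x s.t. A x <= b, x >= 0' is:
  Dual:  min b^T y  s.t.  A^T y >= c,  y >= 0.

So the dual LP is:
  minimize  10y1 + 9y2 + 21y3 + 12y4
  subject to:
    y1 + 2y3 + 3y4 >= 5
    y2 + 2y3 + 3y4 >= 1
    y1, y2, y3, y4 >= 0

Solving the primal: x* = (4, 0).
  primal value c^T x* = 20.
Solving the dual: y* = (0, 0, 0, 1.6667).
  dual value b^T y* = 20.
Strong duality: c^T x* = b^T y*. Confirmed.

20


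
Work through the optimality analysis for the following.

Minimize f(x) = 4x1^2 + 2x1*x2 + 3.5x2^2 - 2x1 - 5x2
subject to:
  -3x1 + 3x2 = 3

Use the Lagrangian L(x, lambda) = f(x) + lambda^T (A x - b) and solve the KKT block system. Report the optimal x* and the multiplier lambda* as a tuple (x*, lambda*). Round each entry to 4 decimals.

Form the Lagrangian:
  L(x, lambda) = (1/2) x^T Q x + c^T x + lambda^T (A x - b)
Stationarity (grad_x L = 0): Q x + c + A^T lambda = 0.
Primal feasibility: A x = b.

This gives the KKT block system:
  [ Q   A^T ] [ x     ]   [-c ]
  [ A    0  ] [ lambda ] = [ b ]

Solving the linear system:
  x*      = (-0.1053, 0.8947)
  lambda* = (-0.3509)
  f(x*)   = -1.6053

x* = (-0.1053, 0.8947), lambda* = (-0.3509)


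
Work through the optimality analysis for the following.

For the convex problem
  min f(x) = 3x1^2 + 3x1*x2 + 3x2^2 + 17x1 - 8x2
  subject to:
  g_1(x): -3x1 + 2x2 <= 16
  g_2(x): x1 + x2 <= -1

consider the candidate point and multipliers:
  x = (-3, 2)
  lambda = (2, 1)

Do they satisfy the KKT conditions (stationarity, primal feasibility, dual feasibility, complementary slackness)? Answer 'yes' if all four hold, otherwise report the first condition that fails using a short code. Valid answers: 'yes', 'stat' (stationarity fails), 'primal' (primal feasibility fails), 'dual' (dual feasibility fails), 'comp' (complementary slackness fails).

Gradient of f: grad f(x) = Q x + c = (5, -5)
Constraint values g_i(x) = a_i^T x - b_i:
  g_1((-3, 2)) = -3
  g_2((-3, 2)) = 0
Stationarity residual: grad f(x) + sum_i lambda_i a_i = (0, 0)
  -> stationarity OK
Primal feasibility (all g_i <= 0): OK
Dual feasibility (all lambda_i >= 0): OK
Complementary slackness (lambda_i * g_i(x) = 0 for all i): FAILS

Verdict: the first failing condition is complementary_slackness -> comp.

comp


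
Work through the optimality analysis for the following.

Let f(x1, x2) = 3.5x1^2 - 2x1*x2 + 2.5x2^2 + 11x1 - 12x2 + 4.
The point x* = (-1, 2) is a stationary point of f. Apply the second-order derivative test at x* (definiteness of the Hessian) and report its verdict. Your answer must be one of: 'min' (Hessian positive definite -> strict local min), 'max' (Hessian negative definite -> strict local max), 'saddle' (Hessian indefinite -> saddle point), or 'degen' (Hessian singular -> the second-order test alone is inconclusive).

Compute the Hessian H = grad^2 f:
  H = [[7, -2], [-2, 5]]
Verify stationarity: grad f(x*) = H x* + g = (0, 0).
Eigenvalues of H: 3.7639, 8.2361.
Both eigenvalues > 0, so H is positive definite -> x* is a strict local min.

min


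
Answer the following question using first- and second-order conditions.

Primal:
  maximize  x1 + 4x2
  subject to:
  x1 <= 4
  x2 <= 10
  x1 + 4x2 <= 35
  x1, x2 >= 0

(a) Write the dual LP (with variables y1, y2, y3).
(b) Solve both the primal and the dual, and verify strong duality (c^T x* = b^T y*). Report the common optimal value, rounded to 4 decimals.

The standard primal-dual pair for 'max c^T x s.t. A x <= b, x >= 0' is:
  Dual:  min b^T y  s.t.  A^T y >= c,  y >= 0.

So the dual LP is:
  minimize  4y1 + 10y2 + 35y3
  subject to:
    y1 + y3 >= 1
    y2 + 4y3 >= 4
    y1, y2, y3 >= 0

Solving the primal: x* = (0, 8.75).
  primal value c^T x* = 35.
Solving the dual: y* = (0, 0, 1).
  dual value b^T y* = 35.
Strong duality: c^T x* = b^T y*. Confirmed.

35


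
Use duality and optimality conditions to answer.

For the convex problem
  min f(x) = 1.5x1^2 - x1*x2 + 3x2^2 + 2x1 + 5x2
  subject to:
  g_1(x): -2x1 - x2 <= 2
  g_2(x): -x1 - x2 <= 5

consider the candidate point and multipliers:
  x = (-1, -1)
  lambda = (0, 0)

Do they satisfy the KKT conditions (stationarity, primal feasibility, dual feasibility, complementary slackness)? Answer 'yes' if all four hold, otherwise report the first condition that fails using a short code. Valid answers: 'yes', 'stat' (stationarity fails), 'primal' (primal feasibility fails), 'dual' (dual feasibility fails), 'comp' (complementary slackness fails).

Gradient of f: grad f(x) = Q x + c = (0, 0)
Constraint values g_i(x) = a_i^T x - b_i:
  g_1((-1, -1)) = 1
  g_2((-1, -1)) = -3
Stationarity residual: grad f(x) + sum_i lambda_i a_i = (0, 0)
  -> stationarity OK
Primal feasibility (all g_i <= 0): FAILS
Dual feasibility (all lambda_i >= 0): OK
Complementary slackness (lambda_i * g_i(x) = 0 for all i): OK

Verdict: the first failing condition is primal_feasibility -> primal.

primal


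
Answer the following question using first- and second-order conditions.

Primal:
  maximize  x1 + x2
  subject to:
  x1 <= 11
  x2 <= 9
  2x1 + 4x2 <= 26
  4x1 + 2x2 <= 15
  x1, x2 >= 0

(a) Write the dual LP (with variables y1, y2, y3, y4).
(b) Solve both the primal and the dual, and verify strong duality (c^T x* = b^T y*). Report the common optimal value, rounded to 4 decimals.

The standard primal-dual pair for 'max c^T x s.t. A x <= b, x >= 0' is:
  Dual:  min b^T y  s.t.  A^T y >= c,  y >= 0.

So the dual LP is:
  minimize  11y1 + 9y2 + 26y3 + 15y4
  subject to:
    y1 + 2y3 + 4y4 >= 1
    y2 + 4y3 + 2y4 >= 1
    y1, y2, y3, y4 >= 0

Solving the primal: x* = (0.6667, 6.1667).
  primal value c^T x* = 6.8333.
Solving the dual: y* = (0, 0, 0.1667, 0.1667).
  dual value b^T y* = 6.8333.
Strong duality: c^T x* = b^T y*. Confirmed.

6.8333


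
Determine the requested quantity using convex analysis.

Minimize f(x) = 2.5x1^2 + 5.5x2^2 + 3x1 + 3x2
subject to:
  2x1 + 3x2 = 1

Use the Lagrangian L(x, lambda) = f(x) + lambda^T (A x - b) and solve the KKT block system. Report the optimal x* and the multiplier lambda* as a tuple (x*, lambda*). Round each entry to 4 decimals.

Form the Lagrangian:
  L(x, lambda) = (1/2) x^T Q x + c^T x + lambda^T (A x - b)
Stationarity (grad_x L = 0): Q x + c + A^T lambda = 0.
Primal feasibility: A x = b.

This gives the KKT block system:
  [ Q   A^T ] [ x     ]   [-c ]
  [ A    0  ] [ lambda ] = [ b ]

Solving the linear system:
  x*      = (0.1461, 0.236)
  lambda* = (-1.8652)
  f(x*)   = 1.5056

x* = (0.1461, 0.236), lambda* = (-1.8652)


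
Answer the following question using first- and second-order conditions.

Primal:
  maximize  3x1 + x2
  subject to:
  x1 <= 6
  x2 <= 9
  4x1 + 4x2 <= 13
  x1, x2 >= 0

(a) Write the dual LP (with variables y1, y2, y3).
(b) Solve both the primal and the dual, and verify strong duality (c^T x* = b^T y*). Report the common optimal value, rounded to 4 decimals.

The standard primal-dual pair for 'max c^T x s.t. A x <= b, x >= 0' is:
  Dual:  min b^T y  s.t.  A^T y >= c,  y >= 0.

So the dual LP is:
  minimize  6y1 + 9y2 + 13y3
  subject to:
    y1 + 4y3 >= 3
    y2 + 4y3 >= 1
    y1, y2, y3 >= 0

Solving the primal: x* = (3.25, 0).
  primal value c^T x* = 9.75.
Solving the dual: y* = (0, 0, 0.75).
  dual value b^T y* = 9.75.
Strong duality: c^T x* = b^T y*. Confirmed.

9.75


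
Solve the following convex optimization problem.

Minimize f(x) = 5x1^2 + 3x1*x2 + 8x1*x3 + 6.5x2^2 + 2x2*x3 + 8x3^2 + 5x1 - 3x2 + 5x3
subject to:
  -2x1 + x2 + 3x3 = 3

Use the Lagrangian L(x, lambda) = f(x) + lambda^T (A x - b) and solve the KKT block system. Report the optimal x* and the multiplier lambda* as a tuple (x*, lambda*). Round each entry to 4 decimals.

Form the Lagrangian:
  L(x, lambda) = (1/2) x^T Q x + c^T x + lambda^T (A x - b)
Stationarity (grad_x L = 0): Q x + c + A^T lambda = 0.
Primal feasibility: A x = b.

This gives the KKT block system:
  [ Q   A^T ] [ x     ]   [-c ]
  [ A    0  ] [ lambda ] = [ b ]

Solving the linear system:
  x*      = (-0.9405, 0.4629, 0.2187)
  lambda* = (-0.6335)
  f(x*)   = -1.5487

x* = (-0.9405, 0.4629, 0.2187), lambda* = (-0.6335)


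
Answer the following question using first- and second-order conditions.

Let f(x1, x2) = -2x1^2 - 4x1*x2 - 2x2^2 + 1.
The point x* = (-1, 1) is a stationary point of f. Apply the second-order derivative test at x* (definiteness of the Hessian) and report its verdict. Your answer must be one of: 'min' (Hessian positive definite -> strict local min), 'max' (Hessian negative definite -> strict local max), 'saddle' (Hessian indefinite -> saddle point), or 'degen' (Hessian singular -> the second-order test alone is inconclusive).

Compute the Hessian H = grad^2 f:
  H = [[-4, -4], [-4, -4]]
Verify stationarity: grad f(x*) = H x* + g = (0, 0).
Eigenvalues of H: -8, 0.
H has a zero eigenvalue (singular; negative semidefinite but not definite), so H is neither positive definite, negative definite, nor indefinite. The second-order test alone is inconclusive -> degen.
(Indeed, f is constant along the null direction of H through x*, so x* is not a strict local extremum.)

degen


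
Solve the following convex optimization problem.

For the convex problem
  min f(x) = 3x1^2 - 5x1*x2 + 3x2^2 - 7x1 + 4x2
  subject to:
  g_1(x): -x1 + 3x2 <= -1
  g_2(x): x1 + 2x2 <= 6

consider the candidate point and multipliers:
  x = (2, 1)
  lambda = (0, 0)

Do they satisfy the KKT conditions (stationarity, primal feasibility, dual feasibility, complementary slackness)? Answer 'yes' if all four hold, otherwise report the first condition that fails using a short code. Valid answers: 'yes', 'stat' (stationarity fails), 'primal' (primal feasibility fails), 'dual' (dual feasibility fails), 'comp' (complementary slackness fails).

Gradient of f: grad f(x) = Q x + c = (0, 0)
Constraint values g_i(x) = a_i^T x - b_i:
  g_1((2, 1)) = 2
  g_2((2, 1)) = -2
Stationarity residual: grad f(x) + sum_i lambda_i a_i = (0, 0)
  -> stationarity OK
Primal feasibility (all g_i <= 0): FAILS
Dual feasibility (all lambda_i >= 0): OK
Complementary slackness (lambda_i * g_i(x) = 0 for all i): OK

Verdict: the first failing condition is primal_feasibility -> primal.

primal


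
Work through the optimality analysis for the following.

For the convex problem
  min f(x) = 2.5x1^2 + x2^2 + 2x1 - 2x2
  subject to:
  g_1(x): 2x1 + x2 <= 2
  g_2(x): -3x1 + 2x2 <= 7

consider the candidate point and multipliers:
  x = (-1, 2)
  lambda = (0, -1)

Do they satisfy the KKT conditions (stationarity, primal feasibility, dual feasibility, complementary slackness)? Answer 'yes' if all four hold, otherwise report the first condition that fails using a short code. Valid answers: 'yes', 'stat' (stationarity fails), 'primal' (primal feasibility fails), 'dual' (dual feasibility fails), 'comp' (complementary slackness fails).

Gradient of f: grad f(x) = Q x + c = (-3, 2)
Constraint values g_i(x) = a_i^T x - b_i:
  g_1((-1, 2)) = -2
  g_2((-1, 2)) = 0
Stationarity residual: grad f(x) + sum_i lambda_i a_i = (0, 0)
  -> stationarity OK
Primal feasibility (all g_i <= 0): OK
Dual feasibility (all lambda_i >= 0): FAILS
Complementary slackness (lambda_i * g_i(x) = 0 for all i): OK

Verdict: the first failing condition is dual_feasibility -> dual.

dual


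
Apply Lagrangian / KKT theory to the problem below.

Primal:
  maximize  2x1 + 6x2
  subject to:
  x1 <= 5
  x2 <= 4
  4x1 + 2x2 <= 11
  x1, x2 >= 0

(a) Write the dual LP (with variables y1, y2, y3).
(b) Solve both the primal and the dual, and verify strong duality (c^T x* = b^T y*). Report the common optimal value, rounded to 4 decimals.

The standard primal-dual pair for 'max c^T x s.t. A x <= b, x >= 0' is:
  Dual:  min b^T y  s.t.  A^T y >= c,  y >= 0.

So the dual LP is:
  minimize  5y1 + 4y2 + 11y3
  subject to:
    y1 + 4y3 >= 2
    y2 + 2y3 >= 6
    y1, y2, y3 >= 0

Solving the primal: x* = (0.75, 4).
  primal value c^T x* = 25.5.
Solving the dual: y* = (0, 5, 0.5).
  dual value b^T y* = 25.5.
Strong duality: c^T x* = b^T y*. Confirmed.

25.5


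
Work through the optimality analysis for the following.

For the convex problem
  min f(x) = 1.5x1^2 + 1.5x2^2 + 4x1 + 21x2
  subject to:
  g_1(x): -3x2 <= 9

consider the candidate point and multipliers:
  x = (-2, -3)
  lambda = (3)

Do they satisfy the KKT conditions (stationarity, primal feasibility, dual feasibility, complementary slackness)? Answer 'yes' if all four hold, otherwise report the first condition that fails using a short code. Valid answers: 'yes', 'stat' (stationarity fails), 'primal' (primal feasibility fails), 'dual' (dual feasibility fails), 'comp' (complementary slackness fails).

Gradient of f: grad f(x) = Q x + c = (-2, 12)
Constraint values g_i(x) = a_i^T x - b_i:
  g_1((-2, -3)) = 0
Stationarity residual: grad f(x) + sum_i lambda_i a_i = (-2, 3)
  -> stationarity FAILS
Primal feasibility (all g_i <= 0): OK
Dual feasibility (all lambda_i >= 0): OK
Complementary slackness (lambda_i * g_i(x) = 0 for all i): OK

Verdict: the first failing condition is stationarity -> stat.

stat


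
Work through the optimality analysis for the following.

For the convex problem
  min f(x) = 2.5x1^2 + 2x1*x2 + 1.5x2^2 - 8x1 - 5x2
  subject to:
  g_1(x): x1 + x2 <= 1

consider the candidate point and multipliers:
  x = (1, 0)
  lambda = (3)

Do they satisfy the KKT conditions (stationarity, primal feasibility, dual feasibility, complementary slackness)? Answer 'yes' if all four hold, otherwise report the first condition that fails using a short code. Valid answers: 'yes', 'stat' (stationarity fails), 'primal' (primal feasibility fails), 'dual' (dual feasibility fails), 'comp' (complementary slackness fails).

Gradient of f: grad f(x) = Q x + c = (-3, -3)
Constraint values g_i(x) = a_i^T x - b_i:
  g_1((1, 0)) = 0
Stationarity residual: grad f(x) + sum_i lambda_i a_i = (0, 0)
  -> stationarity OK
Primal feasibility (all g_i <= 0): OK
Dual feasibility (all lambda_i >= 0): OK
Complementary slackness (lambda_i * g_i(x) = 0 for all i): OK

Verdict: yes, KKT holds.

yes


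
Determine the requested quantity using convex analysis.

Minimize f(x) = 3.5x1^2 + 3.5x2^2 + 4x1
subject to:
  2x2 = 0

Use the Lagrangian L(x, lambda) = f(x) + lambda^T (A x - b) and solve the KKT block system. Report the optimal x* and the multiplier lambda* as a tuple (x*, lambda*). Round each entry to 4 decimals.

Form the Lagrangian:
  L(x, lambda) = (1/2) x^T Q x + c^T x + lambda^T (A x - b)
Stationarity (grad_x L = 0): Q x + c + A^T lambda = 0.
Primal feasibility: A x = b.

This gives the KKT block system:
  [ Q   A^T ] [ x     ]   [-c ]
  [ A    0  ] [ lambda ] = [ b ]

Solving the linear system:
  x*      = (-0.5714, 0)
  lambda* = (0)
  f(x*)   = -1.1429

x* = (-0.5714, 0), lambda* = (0)
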